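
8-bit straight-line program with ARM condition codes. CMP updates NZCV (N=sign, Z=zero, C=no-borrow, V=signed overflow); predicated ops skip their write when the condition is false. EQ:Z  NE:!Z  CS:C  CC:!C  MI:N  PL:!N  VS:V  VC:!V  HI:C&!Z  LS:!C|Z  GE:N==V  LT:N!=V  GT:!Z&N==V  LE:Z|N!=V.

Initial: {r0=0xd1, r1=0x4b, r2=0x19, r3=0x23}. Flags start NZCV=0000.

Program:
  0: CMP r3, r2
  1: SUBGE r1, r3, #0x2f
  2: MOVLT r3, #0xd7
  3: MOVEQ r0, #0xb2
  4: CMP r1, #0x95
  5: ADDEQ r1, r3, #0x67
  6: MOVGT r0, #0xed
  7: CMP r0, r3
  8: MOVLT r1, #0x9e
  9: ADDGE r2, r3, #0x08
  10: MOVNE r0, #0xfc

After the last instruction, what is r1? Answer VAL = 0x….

VAL = 0x9e

[0] flags=0010 → (cmp)
[1] flags=0010 GE?T → r1=0xf4
[2] flags=0010 LT?F → skip
[3] flags=0010 EQ?F → skip
[4] flags=0010 → (cmp)
[5] flags=0010 EQ?F → skip
[6] flags=0010 GT?T → r0=0xed
[7] flags=1010 → (cmp)
[8] flags=1010 LT?T → r1=0x9e
[9] flags=1010 GE?F → skip
[10] flags=1010 NE?T → r0=0xfc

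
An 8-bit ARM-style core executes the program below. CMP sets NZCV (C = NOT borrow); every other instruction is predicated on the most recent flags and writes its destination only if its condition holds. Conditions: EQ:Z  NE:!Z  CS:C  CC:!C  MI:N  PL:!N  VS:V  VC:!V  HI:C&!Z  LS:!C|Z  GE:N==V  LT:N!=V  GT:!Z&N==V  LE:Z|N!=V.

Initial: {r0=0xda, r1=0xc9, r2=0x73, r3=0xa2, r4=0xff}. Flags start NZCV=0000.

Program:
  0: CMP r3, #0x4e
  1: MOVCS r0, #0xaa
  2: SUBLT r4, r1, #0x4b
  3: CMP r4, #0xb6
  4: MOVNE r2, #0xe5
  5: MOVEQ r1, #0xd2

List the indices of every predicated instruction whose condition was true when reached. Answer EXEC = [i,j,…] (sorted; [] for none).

EXEC = [1,2,4]

0: ✓ CMP  NZCV=0011
1: ✓ MOVCS  r0←0xaa
2: ✓ SUBLT  r4←0x7e
3: ✓ CMP  NZCV=1001
4: ✓ MOVNE  r2←0xe5
5: · MOVEQ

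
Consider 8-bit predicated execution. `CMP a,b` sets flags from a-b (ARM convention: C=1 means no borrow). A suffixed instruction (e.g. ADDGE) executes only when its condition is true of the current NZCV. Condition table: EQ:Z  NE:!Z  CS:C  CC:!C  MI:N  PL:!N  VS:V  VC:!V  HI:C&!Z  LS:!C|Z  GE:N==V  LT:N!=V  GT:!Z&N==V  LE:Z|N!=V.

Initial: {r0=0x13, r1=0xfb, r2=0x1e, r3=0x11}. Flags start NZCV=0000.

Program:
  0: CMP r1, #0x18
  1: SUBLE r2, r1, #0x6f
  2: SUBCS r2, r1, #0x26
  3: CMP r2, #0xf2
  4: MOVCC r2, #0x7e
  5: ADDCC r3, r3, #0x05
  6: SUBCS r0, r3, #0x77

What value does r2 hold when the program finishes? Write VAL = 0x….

VAL = 0x7e

0: ✓ CMP  NZCV=1010
1: ✓ SUBLE  r2←0x8c
2: ✓ SUBCS  r2←0xd5
3: ✓ CMP  NZCV=1000
4: ✓ MOVCC  r2←0x7e
5: ✓ ADDCC  r3←0x16
6: · SUBCS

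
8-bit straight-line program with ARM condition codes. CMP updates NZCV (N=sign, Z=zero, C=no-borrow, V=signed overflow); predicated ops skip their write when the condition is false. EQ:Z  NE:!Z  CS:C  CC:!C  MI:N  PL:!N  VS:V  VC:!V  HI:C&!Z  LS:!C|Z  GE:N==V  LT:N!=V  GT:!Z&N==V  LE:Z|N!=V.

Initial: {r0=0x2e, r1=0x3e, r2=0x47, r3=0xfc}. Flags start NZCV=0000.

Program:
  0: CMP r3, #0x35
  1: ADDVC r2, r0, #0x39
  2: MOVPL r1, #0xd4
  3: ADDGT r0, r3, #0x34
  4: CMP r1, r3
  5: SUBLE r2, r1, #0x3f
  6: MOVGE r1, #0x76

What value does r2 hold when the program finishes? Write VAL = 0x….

0: ✓ CMP  NZCV=1010
1: ✓ ADDVC  r2←0x67
2: · MOVPL
3: · ADDGT
4: ✓ CMP  NZCV=0000
5: · SUBLE
6: ✓ MOVGE  r1←0x76

VAL = 0x67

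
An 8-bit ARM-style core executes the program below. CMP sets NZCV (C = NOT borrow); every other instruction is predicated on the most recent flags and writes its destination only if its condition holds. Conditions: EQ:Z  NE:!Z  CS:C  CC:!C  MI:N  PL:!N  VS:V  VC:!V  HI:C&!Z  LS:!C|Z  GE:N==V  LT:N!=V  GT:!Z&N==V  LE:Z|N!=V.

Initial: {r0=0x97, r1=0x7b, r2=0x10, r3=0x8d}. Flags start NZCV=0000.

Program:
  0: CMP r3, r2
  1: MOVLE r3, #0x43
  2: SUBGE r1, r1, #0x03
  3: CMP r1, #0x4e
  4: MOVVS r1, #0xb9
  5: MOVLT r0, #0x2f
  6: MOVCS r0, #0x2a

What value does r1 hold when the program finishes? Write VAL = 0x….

[0] flags=0011 → (cmp)
[1] flags=0011 LE?T → r3=0x43
[2] flags=0011 GE?F → skip
[3] flags=0010 → (cmp)
[4] flags=0010 VS?F → skip
[5] flags=0010 LT?F → skip
[6] flags=0010 CS?T → r0=0x2a

VAL = 0x7b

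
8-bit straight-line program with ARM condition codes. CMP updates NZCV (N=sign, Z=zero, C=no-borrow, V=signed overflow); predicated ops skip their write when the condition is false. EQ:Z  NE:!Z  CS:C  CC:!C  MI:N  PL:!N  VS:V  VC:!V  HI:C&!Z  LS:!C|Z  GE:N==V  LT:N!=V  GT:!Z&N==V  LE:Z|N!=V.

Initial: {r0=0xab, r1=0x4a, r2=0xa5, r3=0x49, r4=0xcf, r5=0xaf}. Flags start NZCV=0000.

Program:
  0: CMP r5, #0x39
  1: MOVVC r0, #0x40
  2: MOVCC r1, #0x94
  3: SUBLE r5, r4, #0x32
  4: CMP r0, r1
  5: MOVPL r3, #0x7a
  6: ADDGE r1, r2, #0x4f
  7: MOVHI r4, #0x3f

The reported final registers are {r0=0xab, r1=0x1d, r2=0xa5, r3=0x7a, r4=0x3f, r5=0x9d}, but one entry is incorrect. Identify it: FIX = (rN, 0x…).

FIX = (r1, 0x4a)

[0] flags=0011 → (cmp)
[1] flags=0011 VC?F → skip
[2] flags=0011 CC?F → skip
[3] flags=0011 LE?T → r5=0x9d
[4] flags=0011 → (cmp)
[5] flags=0011 PL?T → r3=0x7a
[6] flags=0011 GE?F → skip
[7] flags=0011 HI?T → r4=0x3f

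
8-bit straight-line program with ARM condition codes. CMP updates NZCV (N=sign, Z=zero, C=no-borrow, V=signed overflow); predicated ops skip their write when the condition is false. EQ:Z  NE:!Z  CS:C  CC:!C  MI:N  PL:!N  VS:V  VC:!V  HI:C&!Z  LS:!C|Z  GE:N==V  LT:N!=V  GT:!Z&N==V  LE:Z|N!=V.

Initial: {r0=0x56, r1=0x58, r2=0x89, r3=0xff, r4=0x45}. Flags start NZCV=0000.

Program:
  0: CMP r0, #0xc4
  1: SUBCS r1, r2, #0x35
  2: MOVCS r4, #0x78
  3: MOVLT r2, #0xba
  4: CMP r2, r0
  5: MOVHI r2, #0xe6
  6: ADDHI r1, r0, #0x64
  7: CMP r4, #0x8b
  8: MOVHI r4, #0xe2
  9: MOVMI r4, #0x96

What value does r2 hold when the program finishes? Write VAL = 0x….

VAL = 0xe6

[0] flags=1001 → (cmp)
[1] flags=1001 CS?F → skip
[2] flags=1001 CS?F → skip
[3] flags=1001 LT?F → skip
[4] flags=0011 → (cmp)
[5] flags=0011 HI?T → r2=0xe6
[6] flags=0011 HI?T → r1=0xba
[7] flags=1001 → (cmp)
[8] flags=1001 HI?F → skip
[9] flags=1001 MI?T → r4=0x96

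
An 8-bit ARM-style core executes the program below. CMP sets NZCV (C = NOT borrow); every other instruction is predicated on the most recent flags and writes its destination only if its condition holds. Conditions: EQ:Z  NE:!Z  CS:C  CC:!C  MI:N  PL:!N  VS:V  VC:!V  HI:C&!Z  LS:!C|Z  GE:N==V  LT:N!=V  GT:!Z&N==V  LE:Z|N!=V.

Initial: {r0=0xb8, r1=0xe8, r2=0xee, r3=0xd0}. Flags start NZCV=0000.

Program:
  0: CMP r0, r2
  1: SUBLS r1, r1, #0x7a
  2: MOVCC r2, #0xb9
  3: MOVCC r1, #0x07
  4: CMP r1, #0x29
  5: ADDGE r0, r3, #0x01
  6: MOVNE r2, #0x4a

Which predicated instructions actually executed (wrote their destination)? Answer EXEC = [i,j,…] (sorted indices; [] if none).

EXEC = [1,2,3,6]

0: ✓ CMP  NZCV=1000
1: ✓ SUBLS  r1←0x6e
2: ✓ MOVCC  r2←0xb9
3: ✓ MOVCC  r1←0x07
4: ✓ CMP  NZCV=1000
5: · ADDGE
6: ✓ MOVNE  r2←0x4a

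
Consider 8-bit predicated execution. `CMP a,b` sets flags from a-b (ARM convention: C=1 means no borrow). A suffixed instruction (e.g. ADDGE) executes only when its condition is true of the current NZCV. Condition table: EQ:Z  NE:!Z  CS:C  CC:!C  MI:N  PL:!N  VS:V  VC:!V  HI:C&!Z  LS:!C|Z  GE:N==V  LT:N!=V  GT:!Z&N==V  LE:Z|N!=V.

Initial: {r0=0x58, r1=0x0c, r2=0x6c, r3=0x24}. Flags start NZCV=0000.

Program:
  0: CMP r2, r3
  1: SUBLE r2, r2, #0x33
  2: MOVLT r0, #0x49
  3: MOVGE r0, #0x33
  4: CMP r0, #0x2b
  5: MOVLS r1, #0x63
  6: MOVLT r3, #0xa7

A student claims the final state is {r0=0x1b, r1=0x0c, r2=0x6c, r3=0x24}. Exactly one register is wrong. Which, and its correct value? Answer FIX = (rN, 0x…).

0: ✓ CMP  NZCV=0010
1: · SUBLE
2: · MOVLT
3: ✓ MOVGE  r0←0x33
4: ✓ CMP  NZCV=0010
5: · MOVLS
6: · MOVLT

FIX = (r0, 0x33)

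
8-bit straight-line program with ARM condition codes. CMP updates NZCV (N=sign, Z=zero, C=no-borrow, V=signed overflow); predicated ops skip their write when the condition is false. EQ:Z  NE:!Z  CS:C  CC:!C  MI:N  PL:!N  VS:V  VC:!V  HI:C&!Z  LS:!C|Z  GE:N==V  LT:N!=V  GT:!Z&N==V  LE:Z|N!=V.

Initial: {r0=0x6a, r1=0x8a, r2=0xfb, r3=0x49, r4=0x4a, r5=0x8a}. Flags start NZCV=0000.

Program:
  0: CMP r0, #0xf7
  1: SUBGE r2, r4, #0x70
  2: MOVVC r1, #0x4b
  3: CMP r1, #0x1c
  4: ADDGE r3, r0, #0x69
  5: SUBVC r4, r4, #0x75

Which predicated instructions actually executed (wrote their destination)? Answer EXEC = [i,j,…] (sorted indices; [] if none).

0: ✓ CMP  NZCV=0000
1: ✓ SUBGE  r2←0xda
2: ✓ MOVVC  r1←0x4b
3: ✓ CMP  NZCV=0010
4: ✓ ADDGE  r3←0xd3
5: ✓ SUBVC  r4←0xd5

EXEC = [1,2,4,5]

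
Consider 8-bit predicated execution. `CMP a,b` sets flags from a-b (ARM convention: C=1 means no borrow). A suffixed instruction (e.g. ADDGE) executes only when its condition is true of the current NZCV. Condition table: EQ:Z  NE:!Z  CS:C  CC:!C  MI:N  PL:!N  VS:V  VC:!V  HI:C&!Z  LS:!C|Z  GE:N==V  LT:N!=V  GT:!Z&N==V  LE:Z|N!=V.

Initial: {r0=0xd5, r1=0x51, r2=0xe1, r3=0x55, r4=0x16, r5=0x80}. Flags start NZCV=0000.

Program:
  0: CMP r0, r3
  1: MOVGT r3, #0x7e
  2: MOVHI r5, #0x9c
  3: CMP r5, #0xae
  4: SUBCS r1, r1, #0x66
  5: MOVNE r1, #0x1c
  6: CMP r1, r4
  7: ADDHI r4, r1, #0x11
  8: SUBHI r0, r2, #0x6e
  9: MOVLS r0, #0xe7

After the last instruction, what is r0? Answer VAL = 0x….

VAL = 0x73

0: ✓ CMP  NZCV=1010
1: · MOVGT
2: ✓ MOVHI  r5←0x9c
3: ✓ CMP  NZCV=1000
4: · SUBCS
5: ✓ MOVNE  r1←0x1c
6: ✓ CMP  NZCV=0010
7: ✓ ADDHI  r4←0x2d
8: ✓ SUBHI  r0←0x73
9: · MOVLS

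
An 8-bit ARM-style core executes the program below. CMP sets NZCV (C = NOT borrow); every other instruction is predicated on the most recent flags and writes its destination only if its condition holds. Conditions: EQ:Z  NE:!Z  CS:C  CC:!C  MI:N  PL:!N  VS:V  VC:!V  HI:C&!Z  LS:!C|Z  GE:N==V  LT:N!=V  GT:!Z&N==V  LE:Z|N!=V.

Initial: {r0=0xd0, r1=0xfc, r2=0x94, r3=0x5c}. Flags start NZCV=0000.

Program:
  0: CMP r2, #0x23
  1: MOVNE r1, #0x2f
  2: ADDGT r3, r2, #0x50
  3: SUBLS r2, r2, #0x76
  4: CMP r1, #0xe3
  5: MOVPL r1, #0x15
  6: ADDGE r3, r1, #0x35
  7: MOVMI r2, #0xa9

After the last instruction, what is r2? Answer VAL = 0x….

0: ✓ CMP  NZCV=0011
1: ✓ MOVNE  r1←0x2f
2: · ADDGT
3: · SUBLS
4: ✓ CMP  NZCV=0000
5: ✓ MOVPL  r1←0x15
6: ✓ ADDGE  r3←0x4a
7: · MOVMI

VAL = 0x94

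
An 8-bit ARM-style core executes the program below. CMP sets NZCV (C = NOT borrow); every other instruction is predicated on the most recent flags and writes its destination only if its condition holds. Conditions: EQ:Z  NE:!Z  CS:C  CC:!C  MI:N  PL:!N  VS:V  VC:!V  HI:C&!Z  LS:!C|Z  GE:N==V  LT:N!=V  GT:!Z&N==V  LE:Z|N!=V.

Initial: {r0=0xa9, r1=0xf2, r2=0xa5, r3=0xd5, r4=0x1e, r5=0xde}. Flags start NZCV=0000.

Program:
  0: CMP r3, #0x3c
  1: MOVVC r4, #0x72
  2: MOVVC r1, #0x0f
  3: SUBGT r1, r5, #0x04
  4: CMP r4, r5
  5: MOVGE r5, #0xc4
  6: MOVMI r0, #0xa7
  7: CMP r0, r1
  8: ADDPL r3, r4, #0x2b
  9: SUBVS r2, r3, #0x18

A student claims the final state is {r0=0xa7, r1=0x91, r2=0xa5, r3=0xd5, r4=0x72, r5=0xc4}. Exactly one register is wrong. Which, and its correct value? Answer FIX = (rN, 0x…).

FIX = (r1, 0x0f)

0: ✓ CMP  NZCV=1010
1: ✓ MOVVC  r4←0x72
2: ✓ MOVVC  r1←0x0f
3: · SUBGT
4: ✓ CMP  NZCV=1001
5: ✓ MOVGE  r5←0xc4
6: ✓ MOVMI  r0←0xa7
7: ✓ CMP  NZCV=1010
8: · ADDPL
9: · SUBVS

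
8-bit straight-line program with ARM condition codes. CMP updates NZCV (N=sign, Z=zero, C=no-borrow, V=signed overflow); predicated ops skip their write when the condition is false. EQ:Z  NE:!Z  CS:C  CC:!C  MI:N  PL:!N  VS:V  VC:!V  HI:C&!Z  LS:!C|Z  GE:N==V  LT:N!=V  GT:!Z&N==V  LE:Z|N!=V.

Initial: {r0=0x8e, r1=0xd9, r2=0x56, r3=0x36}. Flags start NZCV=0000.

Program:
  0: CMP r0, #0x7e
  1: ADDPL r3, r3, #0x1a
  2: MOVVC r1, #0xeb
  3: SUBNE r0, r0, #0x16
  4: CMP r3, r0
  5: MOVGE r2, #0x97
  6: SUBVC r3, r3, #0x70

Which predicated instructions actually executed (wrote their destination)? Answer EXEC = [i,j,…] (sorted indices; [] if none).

EXEC = [1,3,6]

[0] flags=0011 → (cmp)
[1] flags=0011 PL?T → r3=0x50
[2] flags=0011 VC?F → skip
[3] flags=0011 NE?T → r0=0x78
[4] flags=1000 → (cmp)
[5] flags=1000 GE?F → skip
[6] flags=1000 VC?T → r3=0xe0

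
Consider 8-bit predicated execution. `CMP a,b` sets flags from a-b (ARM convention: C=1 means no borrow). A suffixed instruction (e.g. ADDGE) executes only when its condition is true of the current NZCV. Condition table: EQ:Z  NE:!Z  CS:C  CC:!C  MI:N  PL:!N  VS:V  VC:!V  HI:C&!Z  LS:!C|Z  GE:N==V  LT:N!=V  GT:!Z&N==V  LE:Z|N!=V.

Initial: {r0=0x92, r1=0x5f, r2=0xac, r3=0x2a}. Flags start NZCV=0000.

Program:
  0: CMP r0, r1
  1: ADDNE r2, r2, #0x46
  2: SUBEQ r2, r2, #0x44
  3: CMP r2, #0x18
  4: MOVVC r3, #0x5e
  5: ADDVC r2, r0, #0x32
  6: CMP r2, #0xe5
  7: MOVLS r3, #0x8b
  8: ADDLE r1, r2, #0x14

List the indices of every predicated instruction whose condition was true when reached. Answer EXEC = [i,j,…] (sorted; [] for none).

[0] flags=0011 → (cmp)
[1] flags=0011 NE?T → r2=0xf2
[2] flags=0011 EQ?F → skip
[3] flags=1010 → (cmp)
[4] flags=1010 VC?T → r3=0x5e
[5] flags=1010 VC?T → r2=0xc4
[6] flags=1000 → (cmp)
[7] flags=1000 LS?T → r3=0x8b
[8] flags=1000 LE?T → r1=0xd8

EXEC = [1,4,5,7,8]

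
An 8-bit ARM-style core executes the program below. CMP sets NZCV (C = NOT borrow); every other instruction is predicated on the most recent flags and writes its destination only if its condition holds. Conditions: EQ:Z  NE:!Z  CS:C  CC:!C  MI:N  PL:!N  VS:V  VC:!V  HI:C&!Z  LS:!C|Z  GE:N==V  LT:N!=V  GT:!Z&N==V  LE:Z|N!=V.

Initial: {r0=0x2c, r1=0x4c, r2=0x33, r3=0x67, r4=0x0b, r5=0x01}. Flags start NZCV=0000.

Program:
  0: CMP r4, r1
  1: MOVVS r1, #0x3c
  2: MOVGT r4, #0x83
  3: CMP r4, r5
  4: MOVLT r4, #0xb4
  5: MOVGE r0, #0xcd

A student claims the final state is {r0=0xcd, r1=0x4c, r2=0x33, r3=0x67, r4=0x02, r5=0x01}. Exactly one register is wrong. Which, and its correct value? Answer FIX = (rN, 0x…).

[0] flags=1000 → (cmp)
[1] flags=1000 VS?F → skip
[2] flags=1000 GT?F → skip
[3] flags=0010 → (cmp)
[4] flags=0010 LT?F → skip
[5] flags=0010 GE?T → r0=0xcd

FIX = (r4, 0x0b)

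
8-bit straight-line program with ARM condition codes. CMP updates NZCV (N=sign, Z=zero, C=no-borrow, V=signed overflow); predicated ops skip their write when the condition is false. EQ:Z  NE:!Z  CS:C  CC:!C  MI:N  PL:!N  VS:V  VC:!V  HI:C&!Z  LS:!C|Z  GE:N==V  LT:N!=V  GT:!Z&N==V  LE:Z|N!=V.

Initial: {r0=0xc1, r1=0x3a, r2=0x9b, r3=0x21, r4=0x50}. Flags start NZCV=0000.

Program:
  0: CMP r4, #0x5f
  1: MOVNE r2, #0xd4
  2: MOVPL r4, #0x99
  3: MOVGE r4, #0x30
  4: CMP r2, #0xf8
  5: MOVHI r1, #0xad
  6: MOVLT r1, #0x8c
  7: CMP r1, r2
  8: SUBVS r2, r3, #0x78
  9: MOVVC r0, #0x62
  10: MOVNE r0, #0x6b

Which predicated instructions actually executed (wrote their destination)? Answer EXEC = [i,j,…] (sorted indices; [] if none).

EXEC = [1,6,9,10]

0: ✓ CMP  NZCV=1000
1: ✓ MOVNE  r2←0xd4
2: · MOVPL
3: · MOVGE
4: ✓ CMP  NZCV=1000
5: · MOVHI
6: ✓ MOVLT  r1←0x8c
7: ✓ CMP  NZCV=1000
8: · SUBVS
9: ✓ MOVVC  r0←0x62
10: ✓ MOVNE  r0←0x6b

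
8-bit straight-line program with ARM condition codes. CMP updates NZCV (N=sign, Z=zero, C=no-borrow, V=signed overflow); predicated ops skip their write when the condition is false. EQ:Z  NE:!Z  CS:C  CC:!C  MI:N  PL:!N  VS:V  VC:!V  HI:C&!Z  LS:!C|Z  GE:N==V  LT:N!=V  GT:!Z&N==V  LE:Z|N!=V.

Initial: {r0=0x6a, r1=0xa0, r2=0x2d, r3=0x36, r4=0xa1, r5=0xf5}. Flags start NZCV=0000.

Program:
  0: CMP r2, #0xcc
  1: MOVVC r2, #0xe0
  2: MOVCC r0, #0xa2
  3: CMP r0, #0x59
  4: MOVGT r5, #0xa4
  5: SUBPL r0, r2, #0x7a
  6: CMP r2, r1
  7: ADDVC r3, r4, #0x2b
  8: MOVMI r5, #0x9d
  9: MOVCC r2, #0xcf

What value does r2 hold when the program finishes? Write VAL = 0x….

0: ✓ CMP  NZCV=0000
1: ✓ MOVVC  r2←0xe0
2: ✓ MOVCC  r0←0xa2
3: ✓ CMP  NZCV=0011
4: · MOVGT
5: ✓ SUBPL  r0←0x66
6: ✓ CMP  NZCV=0010
7: ✓ ADDVC  r3←0xcc
8: · MOVMI
9: · MOVCC

VAL = 0xe0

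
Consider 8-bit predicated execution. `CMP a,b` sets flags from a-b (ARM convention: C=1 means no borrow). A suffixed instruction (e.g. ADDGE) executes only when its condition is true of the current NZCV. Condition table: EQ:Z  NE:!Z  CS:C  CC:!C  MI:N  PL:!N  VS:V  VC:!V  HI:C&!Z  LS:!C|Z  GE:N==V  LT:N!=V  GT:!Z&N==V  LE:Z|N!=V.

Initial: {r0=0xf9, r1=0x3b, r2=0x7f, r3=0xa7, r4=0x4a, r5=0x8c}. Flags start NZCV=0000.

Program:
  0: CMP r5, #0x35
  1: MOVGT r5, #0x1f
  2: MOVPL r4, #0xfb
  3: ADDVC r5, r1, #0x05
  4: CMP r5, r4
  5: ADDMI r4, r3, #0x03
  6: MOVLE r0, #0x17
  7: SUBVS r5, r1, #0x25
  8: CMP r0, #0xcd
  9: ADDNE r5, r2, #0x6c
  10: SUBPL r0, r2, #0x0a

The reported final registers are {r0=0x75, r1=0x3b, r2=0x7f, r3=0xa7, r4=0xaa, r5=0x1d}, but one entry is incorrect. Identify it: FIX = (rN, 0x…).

FIX = (r5, 0xeb)

[0] flags=0011 → (cmp)
[1] flags=0011 GT?F → skip
[2] flags=0011 PL?T → r4=0xfb
[3] flags=0011 VC?F → skip
[4] flags=1000 → (cmp)
[5] flags=1000 MI?T → r4=0xaa
[6] flags=1000 LE?T → r0=0x17
[7] flags=1000 VS?F → skip
[8] flags=0000 → (cmp)
[9] flags=0000 NE?T → r5=0xeb
[10] flags=0000 PL?T → r0=0x75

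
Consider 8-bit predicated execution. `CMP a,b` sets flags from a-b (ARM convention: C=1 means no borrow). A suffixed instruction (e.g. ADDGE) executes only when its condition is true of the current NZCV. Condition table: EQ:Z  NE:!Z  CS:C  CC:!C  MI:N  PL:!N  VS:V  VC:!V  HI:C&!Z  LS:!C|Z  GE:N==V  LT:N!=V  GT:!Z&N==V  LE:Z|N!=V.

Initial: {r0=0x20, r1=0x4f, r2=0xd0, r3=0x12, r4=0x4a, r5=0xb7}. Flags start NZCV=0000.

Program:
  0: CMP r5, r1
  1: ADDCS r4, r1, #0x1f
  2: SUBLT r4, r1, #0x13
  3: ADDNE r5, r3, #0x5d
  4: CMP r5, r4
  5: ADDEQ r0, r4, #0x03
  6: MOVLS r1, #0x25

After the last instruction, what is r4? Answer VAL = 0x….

VAL = 0x3c

0: ✓ CMP  NZCV=0011
1: ✓ ADDCS  r4←0x6e
2: ✓ SUBLT  r4←0x3c
3: ✓ ADDNE  r5←0x6f
4: ✓ CMP  NZCV=0010
5: · ADDEQ
6: · MOVLS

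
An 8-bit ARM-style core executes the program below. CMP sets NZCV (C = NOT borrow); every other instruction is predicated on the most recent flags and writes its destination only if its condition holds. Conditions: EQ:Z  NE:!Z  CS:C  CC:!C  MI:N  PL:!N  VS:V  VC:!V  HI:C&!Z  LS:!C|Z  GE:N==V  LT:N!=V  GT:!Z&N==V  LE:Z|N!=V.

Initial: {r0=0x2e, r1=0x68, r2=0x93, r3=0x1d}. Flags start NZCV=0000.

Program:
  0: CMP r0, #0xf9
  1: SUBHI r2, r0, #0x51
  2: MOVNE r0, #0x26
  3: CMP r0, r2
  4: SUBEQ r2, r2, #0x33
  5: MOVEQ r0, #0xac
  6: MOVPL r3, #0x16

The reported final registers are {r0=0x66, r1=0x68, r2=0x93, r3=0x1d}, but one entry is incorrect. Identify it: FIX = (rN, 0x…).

FIX = (r0, 0x26)

0: ✓ CMP  NZCV=0000
1: · SUBHI
2: ✓ MOVNE  r0←0x26
3: ✓ CMP  NZCV=1001
4: · SUBEQ
5: · MOVEQ
6: · MOVPL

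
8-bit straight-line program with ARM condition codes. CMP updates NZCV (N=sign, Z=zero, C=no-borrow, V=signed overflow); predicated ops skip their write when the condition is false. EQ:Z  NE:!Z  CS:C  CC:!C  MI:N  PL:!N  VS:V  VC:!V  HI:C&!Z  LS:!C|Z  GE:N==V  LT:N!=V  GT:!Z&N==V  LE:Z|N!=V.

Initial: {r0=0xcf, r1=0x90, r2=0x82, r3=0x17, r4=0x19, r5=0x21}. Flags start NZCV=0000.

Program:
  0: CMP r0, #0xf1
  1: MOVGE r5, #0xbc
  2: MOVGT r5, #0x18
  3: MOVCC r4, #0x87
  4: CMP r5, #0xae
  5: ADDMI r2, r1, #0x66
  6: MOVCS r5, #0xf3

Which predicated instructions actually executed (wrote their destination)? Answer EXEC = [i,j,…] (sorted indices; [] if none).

[0] flags=1000 → (cmp)
[1] flags=1000 GE?F → skip
[2] flags=1000 GT?F → skip
[3] flags=1000 CC?T → r4=0x87
[4] flags=0000 → (cmp)
[5] flags=0000 MI?F → skip
[6] flags=0000 CS?F → skip

EXEC = [3]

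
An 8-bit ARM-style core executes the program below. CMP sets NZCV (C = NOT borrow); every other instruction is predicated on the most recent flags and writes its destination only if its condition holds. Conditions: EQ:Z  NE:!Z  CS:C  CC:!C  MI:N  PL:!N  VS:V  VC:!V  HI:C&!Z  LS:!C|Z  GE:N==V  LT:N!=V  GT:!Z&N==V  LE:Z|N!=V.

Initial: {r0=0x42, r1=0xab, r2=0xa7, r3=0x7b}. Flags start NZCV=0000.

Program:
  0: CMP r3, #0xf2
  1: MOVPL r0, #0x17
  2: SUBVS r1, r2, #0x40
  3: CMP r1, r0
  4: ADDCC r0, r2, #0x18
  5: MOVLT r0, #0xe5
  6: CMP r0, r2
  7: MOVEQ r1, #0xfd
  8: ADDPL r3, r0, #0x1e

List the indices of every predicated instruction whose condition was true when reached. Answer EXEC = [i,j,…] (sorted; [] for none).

0: ✓ CMP  NZCV=1001
1: · MOVPL
2: ✓ SUBVS  r1←0x67
3: ✓ CMP  NZCV=0010
4: · ADDCC
5: · MOVLT
6: ✓ CMP  NZCV=1001
7: · MOVEQ
8: · ADDPL

EXEC = [2]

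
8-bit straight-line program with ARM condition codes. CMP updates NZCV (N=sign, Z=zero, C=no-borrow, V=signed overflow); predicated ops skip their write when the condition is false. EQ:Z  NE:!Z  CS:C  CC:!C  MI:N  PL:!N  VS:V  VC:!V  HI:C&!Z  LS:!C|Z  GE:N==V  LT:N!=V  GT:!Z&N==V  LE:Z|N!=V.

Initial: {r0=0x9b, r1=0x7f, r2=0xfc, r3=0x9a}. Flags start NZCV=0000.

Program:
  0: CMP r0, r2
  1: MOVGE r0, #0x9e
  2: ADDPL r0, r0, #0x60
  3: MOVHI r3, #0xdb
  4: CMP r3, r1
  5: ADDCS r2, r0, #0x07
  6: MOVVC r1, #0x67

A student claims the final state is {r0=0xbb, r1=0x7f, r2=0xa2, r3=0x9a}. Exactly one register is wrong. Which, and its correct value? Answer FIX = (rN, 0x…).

0: ✓ CMP  NZCV=1000
1: · MOVGE
2: · ADDPL
3: · MOVHI
4: ✓ CMP  NZCV=0011
5: ✓ ADDCS  r2←0xa2
6: · MOVVC

FIX = (r0, 0x9b)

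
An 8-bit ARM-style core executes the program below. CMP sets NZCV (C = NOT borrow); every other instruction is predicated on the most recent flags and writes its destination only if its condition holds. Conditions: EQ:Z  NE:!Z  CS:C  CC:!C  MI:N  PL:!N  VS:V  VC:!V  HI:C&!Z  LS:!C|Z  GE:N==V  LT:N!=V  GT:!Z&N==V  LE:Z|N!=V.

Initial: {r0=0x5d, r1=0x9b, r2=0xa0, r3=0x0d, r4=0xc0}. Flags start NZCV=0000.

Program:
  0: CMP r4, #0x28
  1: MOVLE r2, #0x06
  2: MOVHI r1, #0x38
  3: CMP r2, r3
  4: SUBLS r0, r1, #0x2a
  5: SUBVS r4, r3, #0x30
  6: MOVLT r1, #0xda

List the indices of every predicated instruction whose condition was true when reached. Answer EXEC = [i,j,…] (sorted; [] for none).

EXEC = [1,2,4,6]

0: ✓ CMP  NZCV=1010
1: ✓ MOVLE  r2←0x06
2: ✓ MOVHI  r1←0x38
3: ✓ CMP  NZCV=1000
4: ✓ SUBLS  r0←0x0e
5: · SUBVS
6: ✓ MOVLT  r1←0xda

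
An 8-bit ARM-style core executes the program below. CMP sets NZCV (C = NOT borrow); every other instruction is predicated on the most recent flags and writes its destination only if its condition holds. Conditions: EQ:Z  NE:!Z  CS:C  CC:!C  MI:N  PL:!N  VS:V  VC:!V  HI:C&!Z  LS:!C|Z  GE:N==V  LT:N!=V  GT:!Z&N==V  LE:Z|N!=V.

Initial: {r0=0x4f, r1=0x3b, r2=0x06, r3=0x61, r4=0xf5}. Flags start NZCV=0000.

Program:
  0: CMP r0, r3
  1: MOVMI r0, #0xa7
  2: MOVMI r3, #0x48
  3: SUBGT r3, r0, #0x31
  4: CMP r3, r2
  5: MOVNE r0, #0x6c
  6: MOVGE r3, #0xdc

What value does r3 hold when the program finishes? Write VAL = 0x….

0: ✓ CMP  NZCV=1000
1: ✓ MOVMI  r0←0xa7
2: ✓ MOVMI  r3←0x48
3: · SUBGT
4: ✓ CMP  NZCV=0010
5: ✓ MOVNE  r0←0x6c
6: ✓ MOVGE  r3←0xdc

VAL = 0xdc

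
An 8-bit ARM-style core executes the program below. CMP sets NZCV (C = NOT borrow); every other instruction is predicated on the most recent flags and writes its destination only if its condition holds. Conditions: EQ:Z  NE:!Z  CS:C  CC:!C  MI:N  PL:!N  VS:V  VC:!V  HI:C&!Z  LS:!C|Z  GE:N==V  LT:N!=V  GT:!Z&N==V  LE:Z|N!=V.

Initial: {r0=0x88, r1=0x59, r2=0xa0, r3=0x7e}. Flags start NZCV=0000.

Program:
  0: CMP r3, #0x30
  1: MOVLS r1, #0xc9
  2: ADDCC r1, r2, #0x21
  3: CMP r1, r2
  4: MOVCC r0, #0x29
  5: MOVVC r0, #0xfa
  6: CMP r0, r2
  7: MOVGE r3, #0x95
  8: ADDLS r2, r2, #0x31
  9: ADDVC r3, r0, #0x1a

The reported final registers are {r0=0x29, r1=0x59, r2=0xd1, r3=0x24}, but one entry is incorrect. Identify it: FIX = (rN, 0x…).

[0] flags=0010 → (cmp)
[1] flags=0010 LS?F → skip
[2] flags=0010 CC?F → skip
[3] flags=1001 → (cmp)
[4] flags=1001 CC?T → r0=0x29
[5] flags=1001 VC?F → skip
[6] flags=1001 → (cmp)
[7] flags=1001 GE?T → r3=0x95
[8] flags=1001 LS?T → r2=0xd1
[9] flags=1001 VC?F → skip

FIX = (r3, 0x95)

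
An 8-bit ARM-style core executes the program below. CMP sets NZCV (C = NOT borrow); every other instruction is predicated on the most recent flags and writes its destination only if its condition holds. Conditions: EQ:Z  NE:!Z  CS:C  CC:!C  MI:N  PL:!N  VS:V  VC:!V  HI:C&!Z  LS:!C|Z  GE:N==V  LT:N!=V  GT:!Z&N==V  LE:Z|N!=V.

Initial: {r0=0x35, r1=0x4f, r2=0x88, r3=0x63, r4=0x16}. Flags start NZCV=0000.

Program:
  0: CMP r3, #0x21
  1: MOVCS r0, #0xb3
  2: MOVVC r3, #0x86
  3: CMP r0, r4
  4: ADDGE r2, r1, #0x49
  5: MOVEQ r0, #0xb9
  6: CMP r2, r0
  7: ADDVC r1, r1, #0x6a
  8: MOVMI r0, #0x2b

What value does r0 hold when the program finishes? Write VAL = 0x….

VAL = 0x2b

0: ✓ CMP  NZCV=0010
1: ✓ MOVCS  r0←0xb3
2: ✓ MOVVC  r3←0x86
3: ✓ CMP  NZCV=1010
4: · ADDGE
5: · MOVEQ
6: ✓ CMP  NZCV=1000
7: ✓ ADDVC  r1←0xb9
8: ✓ MOVMI  r0←0x2b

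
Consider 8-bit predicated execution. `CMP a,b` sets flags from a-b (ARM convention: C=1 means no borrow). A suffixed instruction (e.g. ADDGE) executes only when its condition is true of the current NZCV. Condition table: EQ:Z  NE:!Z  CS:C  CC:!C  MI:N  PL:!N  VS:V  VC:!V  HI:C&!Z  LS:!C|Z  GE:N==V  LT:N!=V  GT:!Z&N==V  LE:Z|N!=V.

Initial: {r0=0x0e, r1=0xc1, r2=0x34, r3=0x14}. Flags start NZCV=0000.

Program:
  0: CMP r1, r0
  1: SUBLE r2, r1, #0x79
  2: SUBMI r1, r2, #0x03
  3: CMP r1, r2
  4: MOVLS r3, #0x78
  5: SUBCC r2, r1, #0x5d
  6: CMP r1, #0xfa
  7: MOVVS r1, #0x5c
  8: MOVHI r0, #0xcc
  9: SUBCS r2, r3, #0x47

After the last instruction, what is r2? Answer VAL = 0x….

0: ✓ CMP  NZCV=1010
1: ✓ SUBLE  r2←0x48
2: ✓ SUBMI  r1←0x45
3: ✓ CMP  NZCV=1000
4: ✓ MOVLS  r3←0x78
5: ✓ SUBCC  r2←0xe8
6: ✓ CMP  NZCV=0000
7: · MOVVS
8: · MOVHI
9: · SUBCS

VAL = 0xe8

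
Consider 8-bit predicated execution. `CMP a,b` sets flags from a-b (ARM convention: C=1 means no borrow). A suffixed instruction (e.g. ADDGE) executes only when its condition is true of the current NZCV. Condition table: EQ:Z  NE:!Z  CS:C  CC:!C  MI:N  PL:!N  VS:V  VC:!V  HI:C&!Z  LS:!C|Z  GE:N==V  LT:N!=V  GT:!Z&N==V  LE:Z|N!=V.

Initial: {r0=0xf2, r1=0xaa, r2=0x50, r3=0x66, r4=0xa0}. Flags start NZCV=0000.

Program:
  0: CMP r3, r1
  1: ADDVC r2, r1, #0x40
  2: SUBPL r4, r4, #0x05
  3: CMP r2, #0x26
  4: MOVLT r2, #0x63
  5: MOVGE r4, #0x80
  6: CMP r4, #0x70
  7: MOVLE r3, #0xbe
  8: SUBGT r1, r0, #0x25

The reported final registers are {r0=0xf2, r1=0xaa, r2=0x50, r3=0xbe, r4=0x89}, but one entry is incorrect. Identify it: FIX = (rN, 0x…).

[0] flags=1001 → (cmp)
[1] flags=1001 VC?F → skip
[2] flags=1001 PL?F → skip
[3] flags=0010 → (cmp)
[4] flags=0010 LT?F → skip
[5] flags=0010 GE?T → r4=0x80
[6] flags=0011 → (cmp)
[7] flags=0011 LE?T → r3=0xbe
[8] flags=0011 GT?F → skip

FIX = (r4, 0x80)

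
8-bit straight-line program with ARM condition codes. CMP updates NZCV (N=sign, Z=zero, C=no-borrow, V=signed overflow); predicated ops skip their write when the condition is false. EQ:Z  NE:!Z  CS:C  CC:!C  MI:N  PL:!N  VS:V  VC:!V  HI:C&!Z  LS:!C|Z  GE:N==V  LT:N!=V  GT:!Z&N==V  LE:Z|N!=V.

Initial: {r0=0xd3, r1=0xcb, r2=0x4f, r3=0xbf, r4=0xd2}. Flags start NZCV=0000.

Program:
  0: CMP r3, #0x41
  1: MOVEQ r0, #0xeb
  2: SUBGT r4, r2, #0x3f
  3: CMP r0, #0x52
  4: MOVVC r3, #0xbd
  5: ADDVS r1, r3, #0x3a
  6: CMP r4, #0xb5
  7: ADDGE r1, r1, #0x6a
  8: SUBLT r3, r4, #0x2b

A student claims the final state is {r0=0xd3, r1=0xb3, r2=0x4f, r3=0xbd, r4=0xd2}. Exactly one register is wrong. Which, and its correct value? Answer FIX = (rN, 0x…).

FIX = (r1, 0x35)

0: ✓ CMP  NZCV=0011
1: · MOVEQ
2: · SUBGT
3: ✓ CMP  NZCV=1010
4: ✓ MOVVC  r3←0xbd
5: · ADDVS
6: ✓ CMP  NZCV=0010
7: ✓ ADDGE  r1←0x35
8: · SUBLT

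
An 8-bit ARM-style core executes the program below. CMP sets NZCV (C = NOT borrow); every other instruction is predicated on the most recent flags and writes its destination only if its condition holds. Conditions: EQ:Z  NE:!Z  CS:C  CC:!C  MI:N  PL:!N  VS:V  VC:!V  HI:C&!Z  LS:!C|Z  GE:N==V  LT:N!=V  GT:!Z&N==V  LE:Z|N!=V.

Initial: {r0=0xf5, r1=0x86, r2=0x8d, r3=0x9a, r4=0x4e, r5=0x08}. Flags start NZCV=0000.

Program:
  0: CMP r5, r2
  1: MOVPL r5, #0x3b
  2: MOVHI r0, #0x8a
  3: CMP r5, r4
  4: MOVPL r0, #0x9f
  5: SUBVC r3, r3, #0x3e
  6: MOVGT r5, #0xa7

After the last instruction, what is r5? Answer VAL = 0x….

0: ✓ CMP  NZCV=0000
1: ✓ MOVPL  r5←0x3b
2: · MOVHI
3: ✓ CMP  NZCV=1000
4: · MOVPL
5: ✓ SUBVC  r3←0x5c
6: · MOVGT

VAL = 0x3b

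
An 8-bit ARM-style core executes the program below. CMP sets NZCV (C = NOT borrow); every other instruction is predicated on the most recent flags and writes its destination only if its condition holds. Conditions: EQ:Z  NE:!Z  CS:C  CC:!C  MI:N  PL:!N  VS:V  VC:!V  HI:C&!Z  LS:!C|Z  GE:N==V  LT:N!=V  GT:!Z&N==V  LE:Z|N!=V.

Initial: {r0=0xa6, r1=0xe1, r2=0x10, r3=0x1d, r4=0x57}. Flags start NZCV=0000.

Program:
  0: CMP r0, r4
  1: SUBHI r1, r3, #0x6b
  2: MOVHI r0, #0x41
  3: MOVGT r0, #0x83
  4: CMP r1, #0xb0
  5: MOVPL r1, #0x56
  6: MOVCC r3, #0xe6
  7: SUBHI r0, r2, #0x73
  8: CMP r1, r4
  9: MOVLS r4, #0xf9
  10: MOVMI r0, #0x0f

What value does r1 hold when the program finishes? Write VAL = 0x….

VAL = 0x56

0: ✓ CMP  NZCV=0011
1: ✓ SUBHI  r1←0xb2
2: ✓ MOVHI  r0←0x41
3: · MOVGT
4: ✓ CMP  NZCV=0010
5: ✓ MOVPL  r1←0x56
6: · MOVCC
7: ✓ SUBHI  r0←0x9d
8: ✓ CMP  NZCV=1000
9: ✓ MOVLS  r4←0xf9
10: ✓ MOVMI  r0←0x0f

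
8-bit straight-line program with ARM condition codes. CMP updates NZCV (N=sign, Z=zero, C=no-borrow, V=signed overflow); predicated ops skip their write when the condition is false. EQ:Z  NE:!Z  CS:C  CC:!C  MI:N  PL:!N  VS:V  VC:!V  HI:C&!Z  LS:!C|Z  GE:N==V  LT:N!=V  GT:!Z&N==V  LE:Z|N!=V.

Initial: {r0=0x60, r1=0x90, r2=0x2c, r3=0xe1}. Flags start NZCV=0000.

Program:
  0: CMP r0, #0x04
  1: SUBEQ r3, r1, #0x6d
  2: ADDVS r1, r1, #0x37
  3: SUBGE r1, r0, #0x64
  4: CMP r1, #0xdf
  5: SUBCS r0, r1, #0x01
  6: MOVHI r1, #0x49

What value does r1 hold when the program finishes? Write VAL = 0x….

VAL = 0x49

[0] flags=0010 → (cmp)
[1] flags=0010 EQ?F → skip
[2] flags=0010 VS?F → skip
[3] flags=0010 GE?T → r1=0xfc
[4] flags=0010 → (cmp)
[5] flags=0010 CS?T → r0=0xfb
[6] flags=0010 HI?T → r1=0x49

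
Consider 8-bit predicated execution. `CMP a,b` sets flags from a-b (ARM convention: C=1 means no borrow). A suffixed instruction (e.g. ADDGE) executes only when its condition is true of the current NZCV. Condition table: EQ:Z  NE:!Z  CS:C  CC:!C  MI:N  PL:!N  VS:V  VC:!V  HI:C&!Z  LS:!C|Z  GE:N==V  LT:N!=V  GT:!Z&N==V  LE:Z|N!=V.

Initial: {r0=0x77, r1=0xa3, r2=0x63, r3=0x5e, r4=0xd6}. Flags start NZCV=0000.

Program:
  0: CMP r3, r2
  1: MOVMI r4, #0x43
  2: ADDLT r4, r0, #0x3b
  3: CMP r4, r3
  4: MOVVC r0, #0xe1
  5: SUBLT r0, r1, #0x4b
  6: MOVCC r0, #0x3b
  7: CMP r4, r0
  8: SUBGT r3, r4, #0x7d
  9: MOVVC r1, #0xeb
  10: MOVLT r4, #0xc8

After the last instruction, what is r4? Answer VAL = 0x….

[0] flags=1000 → (cmp)
[1] flags=1000 MI?T → r4=0x43
[2] flags=1000 LT?T → r4=0xb2
[3] flags=0011 → (cmp)
[4] flags=0011 VC?F → skip
[5] flags=0011 LT?T → r0=0x58
[6] flags=0011 CC?F → skip
[7] flags=0011 → (cmp)
[8] flags=0011 GT?F → skip
[9] flags=0011 VC?F → skip
[10] flags=0011 LT?T → r4=0xc8

VAL = 0xc8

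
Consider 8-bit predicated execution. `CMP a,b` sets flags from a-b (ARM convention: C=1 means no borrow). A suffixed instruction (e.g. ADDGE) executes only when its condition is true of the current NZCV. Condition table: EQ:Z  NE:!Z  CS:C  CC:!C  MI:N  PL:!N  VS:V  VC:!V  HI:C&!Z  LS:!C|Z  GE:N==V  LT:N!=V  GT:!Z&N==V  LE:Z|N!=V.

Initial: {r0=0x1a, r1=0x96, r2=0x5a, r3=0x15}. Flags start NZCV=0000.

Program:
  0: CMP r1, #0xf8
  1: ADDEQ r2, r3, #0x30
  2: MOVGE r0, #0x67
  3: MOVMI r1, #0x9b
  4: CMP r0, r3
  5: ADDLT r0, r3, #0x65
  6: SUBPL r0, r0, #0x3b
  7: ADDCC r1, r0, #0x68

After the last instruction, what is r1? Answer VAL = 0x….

[0] flags=1000 → (cmp)
[1] flags=1000 EQ?F → skip
[2] flags=1000 GE?F → skip
[3] flags=1000 MI?T → r1=0x9b
[4] flags=0010 → (cmp)
[5] flags=0010 LT?F → skip
[6] flags=0010 PL?T → r0=0xdf
[7] flags=0010 CC?F → skip

VAL = 0x9b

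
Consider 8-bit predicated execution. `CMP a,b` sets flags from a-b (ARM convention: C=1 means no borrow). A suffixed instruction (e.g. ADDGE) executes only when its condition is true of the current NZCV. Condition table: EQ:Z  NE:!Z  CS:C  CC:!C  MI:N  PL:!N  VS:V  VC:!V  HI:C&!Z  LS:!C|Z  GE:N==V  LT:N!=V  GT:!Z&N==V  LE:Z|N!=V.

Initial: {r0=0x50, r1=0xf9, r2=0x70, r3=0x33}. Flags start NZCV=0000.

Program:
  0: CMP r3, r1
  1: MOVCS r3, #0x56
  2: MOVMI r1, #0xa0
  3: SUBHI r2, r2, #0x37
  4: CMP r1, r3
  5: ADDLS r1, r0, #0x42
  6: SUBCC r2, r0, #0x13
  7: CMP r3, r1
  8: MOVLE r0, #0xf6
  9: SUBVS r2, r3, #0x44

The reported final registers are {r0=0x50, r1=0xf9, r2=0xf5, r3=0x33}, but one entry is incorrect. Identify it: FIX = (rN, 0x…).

FIX = (r2, 0x70)

[0] flags=0000 → (cmp)
[1] flags=0000 CS?F → skip
[2] flags=0000 MI?F → skip
[3] flags=0000 HI?F → skip
[4] flags=1010 → (cmp)
[5] flags=1010 LS?F → skip
[6] flags=1010 CC?F → skip
[7] flags=0000 → (cmp)
[8] flags=0000 LE?F → skip
[9] flags=0000 VS?F → skip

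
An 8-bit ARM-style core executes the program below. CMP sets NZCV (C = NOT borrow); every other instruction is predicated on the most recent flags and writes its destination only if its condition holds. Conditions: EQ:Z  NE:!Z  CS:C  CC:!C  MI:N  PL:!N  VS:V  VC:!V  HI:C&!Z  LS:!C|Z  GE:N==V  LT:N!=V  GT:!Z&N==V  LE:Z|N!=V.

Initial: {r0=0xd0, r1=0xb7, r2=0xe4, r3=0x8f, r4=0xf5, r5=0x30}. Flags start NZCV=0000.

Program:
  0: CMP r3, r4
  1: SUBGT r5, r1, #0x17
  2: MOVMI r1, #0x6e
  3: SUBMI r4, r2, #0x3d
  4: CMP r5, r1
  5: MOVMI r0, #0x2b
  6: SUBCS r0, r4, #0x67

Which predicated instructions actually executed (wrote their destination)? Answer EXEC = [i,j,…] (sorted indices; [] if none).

[0] flags=1000 → (cmp)
[1] flags=1000 GT?F → skip
[2] flags=1000 MI?T → r1=0x6e
[3] flags=1000 MI?T → r4=0xa7
[4] flags=1000 → (cmp)
[5] flags=1000 MI?T → r0=0x2b
[6] flags=1000 CS?F → skip

EXEC = [2,3,5]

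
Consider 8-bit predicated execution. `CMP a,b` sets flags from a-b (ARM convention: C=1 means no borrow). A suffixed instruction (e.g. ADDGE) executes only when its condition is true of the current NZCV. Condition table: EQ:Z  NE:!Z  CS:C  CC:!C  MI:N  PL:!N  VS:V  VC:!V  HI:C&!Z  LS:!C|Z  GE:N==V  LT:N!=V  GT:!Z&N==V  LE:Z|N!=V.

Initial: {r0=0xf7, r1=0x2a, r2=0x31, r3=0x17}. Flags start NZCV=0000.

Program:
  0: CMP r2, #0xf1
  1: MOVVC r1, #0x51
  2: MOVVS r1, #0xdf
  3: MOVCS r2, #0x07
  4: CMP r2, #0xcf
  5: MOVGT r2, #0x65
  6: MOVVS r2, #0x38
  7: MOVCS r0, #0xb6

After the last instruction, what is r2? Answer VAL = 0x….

VAL = 0x65

0: ✓ CMP  NZCV=0000
1: ✓ MOVVC  r1←0x51
2: · MOVVS
3: · MOVCS
4: ✓ CMP  NZCV=0000
5: ✓ MOVGT  r2←0x65
6: · MOVVS
7: · MOVCS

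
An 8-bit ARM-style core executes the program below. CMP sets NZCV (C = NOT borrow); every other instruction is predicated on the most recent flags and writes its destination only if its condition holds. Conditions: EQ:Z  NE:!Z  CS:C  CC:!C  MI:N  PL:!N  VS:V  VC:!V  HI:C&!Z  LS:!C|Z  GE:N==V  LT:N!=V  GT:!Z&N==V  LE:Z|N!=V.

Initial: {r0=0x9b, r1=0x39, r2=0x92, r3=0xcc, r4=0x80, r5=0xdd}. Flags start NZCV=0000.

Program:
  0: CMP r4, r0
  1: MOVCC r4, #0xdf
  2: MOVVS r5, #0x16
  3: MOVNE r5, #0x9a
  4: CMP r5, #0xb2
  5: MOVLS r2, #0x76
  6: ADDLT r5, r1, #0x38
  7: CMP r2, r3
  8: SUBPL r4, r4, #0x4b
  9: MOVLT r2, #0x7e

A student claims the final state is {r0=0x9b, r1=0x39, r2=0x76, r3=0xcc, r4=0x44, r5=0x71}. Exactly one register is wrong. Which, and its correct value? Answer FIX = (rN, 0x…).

FIX = (r4, 0xdf)

[0] flags=1000 → (cmp)
[1] flags=1000 CC?T → r4=0xdf
[2] flags=1000 VS?F → skip
[3] flags=1000 NE?T → r5=0x9a
[4] flags=1000 → (cmp)
[5] flags=1000 LS?T → r2=0x76
[6] flags=1000 LT?T → r5=0x71
[7] flags=1001 → (cmp)
[8] flags=1001 PL?F → skip
[9] flags=1001 LT?F → skip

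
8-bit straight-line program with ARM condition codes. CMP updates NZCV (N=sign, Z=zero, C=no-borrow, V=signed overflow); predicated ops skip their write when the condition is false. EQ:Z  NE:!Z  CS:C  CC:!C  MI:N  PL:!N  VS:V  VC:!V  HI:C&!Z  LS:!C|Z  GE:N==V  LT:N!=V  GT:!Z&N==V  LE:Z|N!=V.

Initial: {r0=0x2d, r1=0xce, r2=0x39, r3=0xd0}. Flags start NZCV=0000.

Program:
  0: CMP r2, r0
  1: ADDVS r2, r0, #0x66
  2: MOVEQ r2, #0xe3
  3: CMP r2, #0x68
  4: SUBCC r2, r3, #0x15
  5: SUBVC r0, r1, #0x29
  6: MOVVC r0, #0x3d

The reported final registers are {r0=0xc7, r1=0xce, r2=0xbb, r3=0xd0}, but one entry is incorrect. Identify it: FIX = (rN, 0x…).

0: ✓ CMP  NZCV=0010
1: · ADDVS
2: · MOVEQ
3: ✓ CMP  NZCV=1000
4: ✓ SUBCC  r2←0xbb
5: ✓ SUBVC  r0←0xa5
6: ✓ MOVVC  r0←0x3d

FIX = (r0, 0x3d)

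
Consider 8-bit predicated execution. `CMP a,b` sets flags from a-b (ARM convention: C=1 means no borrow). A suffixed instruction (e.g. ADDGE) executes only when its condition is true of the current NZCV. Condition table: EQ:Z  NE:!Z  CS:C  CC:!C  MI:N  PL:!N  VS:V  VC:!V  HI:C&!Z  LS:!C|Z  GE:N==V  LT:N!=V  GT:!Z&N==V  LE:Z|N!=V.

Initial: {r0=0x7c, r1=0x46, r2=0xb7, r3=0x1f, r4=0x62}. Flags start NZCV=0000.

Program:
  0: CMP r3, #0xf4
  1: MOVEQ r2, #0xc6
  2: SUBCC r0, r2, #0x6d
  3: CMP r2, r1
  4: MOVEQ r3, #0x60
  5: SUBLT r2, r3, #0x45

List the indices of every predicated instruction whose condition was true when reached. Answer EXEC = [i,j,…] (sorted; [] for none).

EXEC = [2,5]

[0] flags=0000 → (cmp)
[1] flags=0000 EQ?F → skip
[2] flags=0000 CC?T → r0=0x4a
[3] flags=0011 → (cmp)
[4] flags=0011 EQ?F → skip
[5] flags=0011 LT?T → r2=0xda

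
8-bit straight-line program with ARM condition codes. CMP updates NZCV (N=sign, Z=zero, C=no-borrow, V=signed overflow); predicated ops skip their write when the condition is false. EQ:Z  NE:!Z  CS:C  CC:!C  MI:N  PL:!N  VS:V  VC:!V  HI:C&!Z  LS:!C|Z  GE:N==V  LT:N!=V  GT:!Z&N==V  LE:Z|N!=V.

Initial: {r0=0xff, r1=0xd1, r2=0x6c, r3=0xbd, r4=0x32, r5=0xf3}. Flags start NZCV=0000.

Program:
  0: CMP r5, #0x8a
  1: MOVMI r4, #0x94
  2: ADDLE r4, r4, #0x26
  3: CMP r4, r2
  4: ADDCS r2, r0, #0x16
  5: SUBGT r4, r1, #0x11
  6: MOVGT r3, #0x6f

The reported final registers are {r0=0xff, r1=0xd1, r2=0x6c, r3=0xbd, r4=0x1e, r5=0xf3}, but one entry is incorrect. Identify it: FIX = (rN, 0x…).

[0] flags=0010 → (cmp)
[1] flags=0010 MI?F → skip
[2] flags=0010 LE?F → skip
[3] flags=1000 → (cmp)
[4] flags=1000 CS?F → skip
[5] flags=1000 GT?F → skip
[6] flags=1000 GT?F → skip

FIX = (r4, 0x32)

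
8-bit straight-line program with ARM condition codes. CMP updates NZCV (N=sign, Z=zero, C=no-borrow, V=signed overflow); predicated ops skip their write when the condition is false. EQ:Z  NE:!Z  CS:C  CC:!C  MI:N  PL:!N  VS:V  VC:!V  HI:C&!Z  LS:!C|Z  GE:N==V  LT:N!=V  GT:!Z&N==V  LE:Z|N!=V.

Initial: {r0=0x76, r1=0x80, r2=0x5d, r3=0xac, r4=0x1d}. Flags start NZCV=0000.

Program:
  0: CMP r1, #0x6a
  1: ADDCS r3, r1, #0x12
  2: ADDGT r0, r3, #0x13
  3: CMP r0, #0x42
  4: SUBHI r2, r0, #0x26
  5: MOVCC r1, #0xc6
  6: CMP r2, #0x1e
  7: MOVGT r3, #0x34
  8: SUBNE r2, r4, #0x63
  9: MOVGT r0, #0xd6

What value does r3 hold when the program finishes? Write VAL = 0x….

VAL = 0x34

[0] flags=0011 → (cmp)
[1] flags=0011 CS?T → r3=0x92
[2] flags=0011 GT?F → skip
[3] flags=0010 → (cmp)
[4] flags=0010 HI?T → r2=0x50
[5] flags=0010 CC?F → skip
[6] flags=0010 → (cmp)
[7] flags=0010 GT?T → r3=0x34
[8] flags=0010 NE?T → r2=0xba
[9] flags=0010 GT?T → r0=0xd6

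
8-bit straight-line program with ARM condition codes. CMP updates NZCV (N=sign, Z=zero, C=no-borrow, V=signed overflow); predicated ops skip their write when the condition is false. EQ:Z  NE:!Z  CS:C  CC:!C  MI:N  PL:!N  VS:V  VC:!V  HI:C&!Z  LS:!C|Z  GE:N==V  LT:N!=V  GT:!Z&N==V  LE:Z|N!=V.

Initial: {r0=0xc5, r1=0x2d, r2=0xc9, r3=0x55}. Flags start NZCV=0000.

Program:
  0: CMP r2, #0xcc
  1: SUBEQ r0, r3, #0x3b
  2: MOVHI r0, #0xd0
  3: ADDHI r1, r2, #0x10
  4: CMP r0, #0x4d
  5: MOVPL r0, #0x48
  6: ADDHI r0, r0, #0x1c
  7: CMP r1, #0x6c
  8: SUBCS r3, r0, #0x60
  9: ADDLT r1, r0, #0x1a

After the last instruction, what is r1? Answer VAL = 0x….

[0] flags=1000 → (cmp)
[1] flags=1000 EQ?F → skip
[2] flags=1000 HI?F → skip
[3] flags=1000 HI?F → skip
[4] flags=0011 → (cmp)
[5] flags=0011 PL?T → r0=0x48
[6] flags=0011 HI?T → r0=0x64
[7] flags=1000 → (cmp)
[8] flags=1000 CS?F → skip
[9] flags=1000 LT?T → r1=0x7e

VAL = 0x7e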